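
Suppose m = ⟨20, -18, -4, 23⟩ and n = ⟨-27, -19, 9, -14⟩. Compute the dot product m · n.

-556

m · n = 20·(-27) + (-18)·(-19) + (-4)·9 + 23·(-14) = -540 + 342 - 36 - 322 = -556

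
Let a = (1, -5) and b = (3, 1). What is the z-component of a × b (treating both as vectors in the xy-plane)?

1·1 - (-5)·3 = 1 - (-15) = 16

16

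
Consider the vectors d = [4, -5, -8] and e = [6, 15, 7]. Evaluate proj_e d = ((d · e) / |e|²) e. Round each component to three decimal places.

d · e = 4·6 + (-5)·15 + (-8)·7 = 24 - 75 - 56 = -107
|e|² = 36 + 225 + 49 = 310
proj_e d = (-107/310) · (6, 15, 7) ≈ (-2.071, -5.177, -2.416)

(-2.071, -5.177, -2.416)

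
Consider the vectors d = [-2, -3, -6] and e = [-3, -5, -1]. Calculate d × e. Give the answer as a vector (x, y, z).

i: (-3)·(-1) - (-6)·(-5) = 3 - 30 = -27
j: (-6)·(-3) - (-2)·(-1) = 18 - 2 = 16
k: (-2)·(-5) - (-3)·(-3) = 10 - 9 = 1
d × e = (-27, 16, 1)

(-27, 16, 1)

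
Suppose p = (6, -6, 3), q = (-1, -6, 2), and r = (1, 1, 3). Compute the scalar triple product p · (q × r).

-135

q × r:
i: (-6)·3 - 2·1 = -18 - 2 = -20
j: 2·1 - (-1)·3 = 2 - (-3) = 5
k: (-1)·1 - (-6)·1 = -1 - (-6) = 5
q × r = (-20, 5, 5)
p · (q × r) = 6·(-20) + (-6)·5 + 3·5 = -120 - 30 + 15 = -135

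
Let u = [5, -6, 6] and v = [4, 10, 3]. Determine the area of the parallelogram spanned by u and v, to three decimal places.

i: (-6)·3 - 6·10 = -18 - 60 = -78
j: 6·4 - 5·3 = 24 - 15 = 9
k: 5·10 - (-6)·4 = 50 - (-24) = 74
u × v = (-78, 9, 74)
|u × v| = √((-78)² + 9² + 74²) = √11641 ≈ 107.8935

107.893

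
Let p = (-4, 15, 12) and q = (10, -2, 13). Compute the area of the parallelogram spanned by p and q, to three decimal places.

312.584

i: 15·13 - 12·(-2) = 195 - (-24) = 219
j: 12·10 - (-4)·13 = 120 - (-52) = 172
k: (-4)·(-2) - 15·10 = 8 - 150 = -142
p × q = (219, 172, -142)
|p × q| = √(219² + 172² + (-142)²) = √97709 ≈ 312.5844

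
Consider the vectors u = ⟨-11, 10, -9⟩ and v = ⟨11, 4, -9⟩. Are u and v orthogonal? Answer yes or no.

u · v = (-11)·11 + 10·4 + (-9)·(-9) = -121 + 40 + 81 = 0
Zero, so the vectors are orthogonal.

yes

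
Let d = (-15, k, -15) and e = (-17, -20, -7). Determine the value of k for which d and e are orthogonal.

18

d · e = (-15)·(-17) + k·(-20) + (-15)·(-7) = 360 - 20k
Set equal to 0: -20k = -360, so k = 18.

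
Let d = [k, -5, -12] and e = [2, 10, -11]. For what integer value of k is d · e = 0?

-41

d · e = k·2 + (-5)·10 + (-12)·(-11) = 82 + 2k
Set equal to 0: 2k = -82, so k = -41.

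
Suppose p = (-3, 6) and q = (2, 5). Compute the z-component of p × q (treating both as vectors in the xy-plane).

-27

(-3)·5 - 6·2 = -15 - 12 = -27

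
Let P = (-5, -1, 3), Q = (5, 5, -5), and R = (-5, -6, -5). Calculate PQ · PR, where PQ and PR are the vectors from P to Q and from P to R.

34

PQ = Q − P = (10, 6, -8)
PR = R − P = (0, -5, -8)
PQ · PR = 10·0 + 6·(-5) + (-8)·(-8) = 0 - 30 + 64 = 34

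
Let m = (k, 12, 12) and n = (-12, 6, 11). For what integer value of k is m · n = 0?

m · n = k·(-12) + 12·6 + 12·11 = 204 - 12k
Set equal to 0: -12k = -204, so k = 17.

17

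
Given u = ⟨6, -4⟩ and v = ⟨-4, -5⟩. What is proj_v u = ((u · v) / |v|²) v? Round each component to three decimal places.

(0.390, 0.488)

u · v = 6·(-4) + (-4)·(-5) = -24 + 20 = -4
|v|² = 16 + 25 = 41
proj_v u = (-4/41) · (-4, -5) ≈ (0.390, 0.488)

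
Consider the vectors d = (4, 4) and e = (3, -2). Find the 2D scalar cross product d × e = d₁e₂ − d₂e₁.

-20

4·(-2) - 4·3 = -8 - 12 = -20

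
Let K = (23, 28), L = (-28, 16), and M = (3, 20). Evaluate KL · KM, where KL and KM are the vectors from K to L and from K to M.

1116

KL = L − K = (-51, -12)
KM = M − K = (-20, -8)
KL · KM = (-51)·(-20) + (-12)·(-8) = 1020 + 96 = 1116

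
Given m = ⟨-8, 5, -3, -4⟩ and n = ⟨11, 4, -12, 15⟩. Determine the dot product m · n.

-92

m · n = (-8)·11 + 5·4 + (-3)·(-12) + (-4)·15 = -88 + 20 + 36 - 60 = -92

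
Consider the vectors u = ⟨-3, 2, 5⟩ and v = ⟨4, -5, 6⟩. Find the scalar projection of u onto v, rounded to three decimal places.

0.912

u · v = (-3)·4 + 2·(-5) + 5·6 = -12 - 10 + 30 = 8
|v| = √(16 + 25 + 36) = √77 ≈ 8.7750
comp_v u = 8 / √77 ≈ 0.912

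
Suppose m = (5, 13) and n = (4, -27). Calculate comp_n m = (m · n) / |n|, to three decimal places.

-12.127

m · n = 5·4 + 13·(-27) = 20 - 351 = -331
|n| = √(16 + 729) = √745 ≈ 27.2947
comp_n m = -331 / √745 ≈ -12.127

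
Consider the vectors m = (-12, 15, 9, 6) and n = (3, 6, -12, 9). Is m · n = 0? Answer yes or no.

yes

m · n = (-12)·3 + 15·6 + 9·(-12) + 6·9 = -36 + 90 - 108 + 54 = 0
Zero, so the vectors are orthogonal.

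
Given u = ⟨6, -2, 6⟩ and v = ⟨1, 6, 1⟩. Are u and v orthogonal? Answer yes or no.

u · v = 6·1 + (-2)·6 + 6·1 = 6 - 12 + 6 = 0
Zero, so the vectors are orthogonal.

yes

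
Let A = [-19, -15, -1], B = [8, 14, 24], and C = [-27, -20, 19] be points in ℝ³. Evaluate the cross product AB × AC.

(705, -740, 97)

AB = (27, 29, 25)
AC = (-8, -5, 20)
i: 29·20 - 25·(-5) = 580 - (-125) = 705
j: 25·(-8) - 27·20 = -200 - 540 = -740
k: 27·(-5) - 29·(-8) = -135 - (-232) = 97
AB × AC = (705, -740, 97)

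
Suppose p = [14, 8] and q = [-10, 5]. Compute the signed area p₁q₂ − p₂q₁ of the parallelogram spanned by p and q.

150

14·5 - 8·(-10) = 70 - (-80) = 150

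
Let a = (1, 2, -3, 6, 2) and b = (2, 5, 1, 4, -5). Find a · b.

23

a · b = 1·2 + 2·5 + (-3)·1 + 6·4 + 2·(-5) = 2 + 10 - 3 + 24 - 10 = 23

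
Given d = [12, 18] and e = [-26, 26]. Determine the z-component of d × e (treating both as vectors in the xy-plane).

780

12·26 - 18·(-26) = 312 - (-468) = 780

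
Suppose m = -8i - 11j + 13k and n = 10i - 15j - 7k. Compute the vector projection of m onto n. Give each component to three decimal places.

(-0.160, 0.241, 0.112)

m · n = (-8)·10 + (-11)·(-15) + 13·(-7) = -80 + 165 - 91 = -6
|n|² = 100 + 225 + 49 = 374
proj_n m = (-6/374) · (10, -15, -7) ≈ (-0.160, 0.241, 0.112)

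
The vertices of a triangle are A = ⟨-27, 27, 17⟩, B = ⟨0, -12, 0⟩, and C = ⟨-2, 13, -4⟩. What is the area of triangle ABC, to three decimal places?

AB = (27, -39, -17),  AC = (25, -14, -21)
i: (-39)·(-21) - (-17)·(-14) = 819 - 238 = 581
j: (-17)·25 - 27·(-21) = -425 - (-567) = 142
k: 27·(-14) - (-39)·25 = -378 - (-975) = 597
AB × AC = (581, 142, 597)
|AB × AC| = √714134 ≈ 845.0645
area = ½ · 845.0645 ≈ 422.532

422.532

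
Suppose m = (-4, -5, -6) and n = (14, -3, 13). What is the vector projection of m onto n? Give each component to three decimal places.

m · n = (-4)·14 + (-5)·(-3) + (-6)·13 = -56 + 15 - 78 = -119
|n|² = 196 + 9 + 169 = 374
proj_n m = (-119/374) · (14, -3, 13) ≈ (-4.455, 0.955, -4.136)

(-4.455, 0.955, -4.136)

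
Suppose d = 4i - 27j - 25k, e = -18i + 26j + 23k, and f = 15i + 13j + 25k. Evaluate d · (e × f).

e × f:
i: 26·25 - 23·13 = 650 - 299 = 351
j: 23·15 - (-18)·25 = 345 - (-450) = 795
k: (-18)·13 - 26·15 = -234 - 390 = -624
e × f = (351, 795, -624)
d · (e × f) = 4·351 + (-27)·795 + (-25)·(-624) = 1404 - 21465 + 15600 = -4461

-4461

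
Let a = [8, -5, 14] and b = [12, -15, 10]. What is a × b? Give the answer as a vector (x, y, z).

(160, 88, -60)

i: (-5)·10 - 14·(-15) = -50 - (-210) = 160
j: 14·12 - 8·10 = 168 - 80 = 88
k: 8·(-15) - (-5)·12 = -120 - (-60) = -60
a × b = (160, 88, -60)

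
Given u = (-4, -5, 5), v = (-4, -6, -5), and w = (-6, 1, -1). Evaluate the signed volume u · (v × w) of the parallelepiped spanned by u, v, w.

-374

v × w:
i: (-6)·(-1) - (-5)·1 = 6 - (-5) = 11
j: (-5)·(-6) - (-4)·(-1) = 30 - 4 = 26
k: (-4)·1 - (-6)·(-6) = -4 - 36 = -40
v × w = (11, 26, -40)
u · (v × w) = (-4)·11 + (-5)·26 + 5·(-40) = -44 - 130 - 200 = -374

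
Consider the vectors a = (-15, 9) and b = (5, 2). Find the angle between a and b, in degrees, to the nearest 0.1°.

127.2

a · b = (-15)·5 + 9·2 = -75 + 18 = -57
|a|² = 225 + 81 = 306,  |a| = √306 ≈ 17.492856
|b|² = 25 + 4 = 29,  |b| = √29 ≈ 5.385165
cos θ = -57 / (17.492856 · 5.385165) ≈ -0.60508
θ = arccos(-0.60508) ≈ 127.2°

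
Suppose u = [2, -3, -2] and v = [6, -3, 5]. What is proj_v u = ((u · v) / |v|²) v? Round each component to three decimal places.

u · v = 2·6 + (-3)·(-3) + (-2)·5 = 12 + 9 - 10 = 11
|v|² = 36 + 9 + 25 = 70
proj_v u = (11/70) · (6, -3, 5) ≈ (0.943, -0.471, 0.786)

(0.943, -0.471, 0.786)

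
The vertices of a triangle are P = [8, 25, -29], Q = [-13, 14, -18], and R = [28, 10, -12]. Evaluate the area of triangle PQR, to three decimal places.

PQ = (-21, -11, 11),  PR = (20, -15, 17)
i: (-11)·17 - 11·(-15) = -187 - (-165) = -22
j: 11·20 - (-21)·17 = 220 - (-357) = 577
k: (-21)·(-15) - (-11)·20 = 315 - (-220) = 535
PQ × PR = (-22, 577, 535)
|PQ × PR| = √619638 ≈ 787.1709
area = ½ · 787.1709 ≈ 393.585

393.585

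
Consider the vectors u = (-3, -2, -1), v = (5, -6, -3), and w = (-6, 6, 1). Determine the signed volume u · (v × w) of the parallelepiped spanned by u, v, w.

-56

v × w:
i: (-6)·1 - (-3)·6 = -6 - (-18) = 12
j: (-3)·(-6) - 5·1 = 18 - 5 = 13
k: 5·6 - (-6)·(-6) = 30 - 36 = -6
v × w = (12, 13, -6)
u · (v × w) = (-3)·12 + (-2)·13 + (-1)·(-6) = -36 - 26 + 6 = -56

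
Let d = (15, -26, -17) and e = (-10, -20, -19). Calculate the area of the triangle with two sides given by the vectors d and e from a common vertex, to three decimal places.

368.897

i: (-26)·(-19) - (-17)·(-20) = 494 - 340 = 154
j: (-17)·(-10) - 15·(-19) = 170 - (-285) = 455
k: 15·(-20) - (-26)·(-10) = -300 - 260 = -560
d × e = (154, 455, -560)
|d × e| = √(154² + 455² + (-560)²) = √544341 ≈ 737.7947
area = ½ · 737.7947 ≈ 368.897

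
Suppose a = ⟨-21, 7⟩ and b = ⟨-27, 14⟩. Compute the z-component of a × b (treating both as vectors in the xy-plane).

-105

(-21)·14 - 7·(-27) = -294 - (-189) = -105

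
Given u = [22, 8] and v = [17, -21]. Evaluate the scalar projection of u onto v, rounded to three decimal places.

u · v = 22·17 + 8·(-21) = 374 - 168 = 206
|v| = √(289 + 441) = √730 ≈ 27.0185
comp_v u = 206 / √730 ≈ 7.624

7.624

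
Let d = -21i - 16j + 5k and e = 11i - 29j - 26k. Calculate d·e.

d · e = (-21)·11 + (-16)·(-29) + 5·(-26) = -231 + 464 - 130 = 103

103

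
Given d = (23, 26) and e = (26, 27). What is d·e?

d · e = 23·26 + 26·27 = 598 + 702 = 1300

1300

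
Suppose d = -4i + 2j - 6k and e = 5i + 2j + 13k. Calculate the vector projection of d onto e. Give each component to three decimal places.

(-2.374, -0.949, -6.172)

d · e = (-4)·5 + 2·2 + (-6)·13 = -20 + 4 - 78 = -94
|e|² = 25 + 4 + 169 = 198
proj_e d = (-94/198) · (5, 2, 13) ≈ (-2.374, -0.949, -6.172)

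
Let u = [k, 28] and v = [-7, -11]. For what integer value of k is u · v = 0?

u · v = k·(-7) + 28·(-11) = -308 - 7k
Set equal to 0: -7k = 308, so k = -44.

-44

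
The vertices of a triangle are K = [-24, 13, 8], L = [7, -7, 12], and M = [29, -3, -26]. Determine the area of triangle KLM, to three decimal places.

786.509

KL = (31, -20, 4),  KM = (53, -16, -34)
i: (-20)·(-34) - 4·(-16) = 680 - (-64) = 744
j: 4·53 - 31·(-34) = 212 - (-1054) = 1266
k: 31·(-16) - (-20)·53 = -496 - (-1060) = 564
KL × KM = (744, 1266, 564)
|KL × KM| = √2474388 ≈ 1573.0188
area = ½ · 1573.0188 ≈ 786.509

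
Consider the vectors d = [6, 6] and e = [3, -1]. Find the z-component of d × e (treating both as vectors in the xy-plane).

6·(-1) - 6·3 = -6 - 18 = -24

-24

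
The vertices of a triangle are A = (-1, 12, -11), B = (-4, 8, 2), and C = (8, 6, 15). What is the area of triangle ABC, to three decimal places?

AB = (-3, -4, 13),  AC = (9, -6, 26)
i: (-4)·26 - 13·(-6) = -104 - (-78) = -26
j: 13·9 - (-3)·26 = 117 - (-78) = 195
k: (-3)·(-6) - (-4)·9 = 18 - (-36) = 54
AB × AC = (-26, 195, 54)
|AB × AC| = √41617 ≈ 204.0025
area = ½ · 204.0025 ≈ 102.001

102.001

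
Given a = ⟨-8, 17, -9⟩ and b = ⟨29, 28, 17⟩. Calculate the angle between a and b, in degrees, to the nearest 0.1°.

84.3

a · b = (-8)·29 + 17·28 + (-9)·17 = -232 + 476 - 153 = 91
|a|² = 64 + 289 + 81 = 434,  |a| = √434 ≈ 20.832667
|b|² = 841 + 784 + 289 = 1914,  |b| = √1914 ≈ 43.749286
cos θ = 91 / (20.832667 · 43.749286) ≈ 0.09984
θ = arccos(0.09984) ≈ 84.3°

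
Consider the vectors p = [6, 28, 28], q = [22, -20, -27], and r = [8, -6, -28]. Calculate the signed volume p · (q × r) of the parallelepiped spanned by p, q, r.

q × r:
i: (-20)·(-28) - (-27)·(-6) = 560 - 162 = 398
j: (-27)·8 - 22·(-28) = -216 - (-616) = 400
k: 22·(-6) - (-20)·8 = -132 - (-160) = 28
q × r = (398, 400, 28)
p · (q × r) = 6·398 + 28·400 + 28·28 = 2388 + 11200 + 784 = 14372

14372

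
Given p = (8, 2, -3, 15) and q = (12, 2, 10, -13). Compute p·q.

-125

p · q = 8·12 + 2·2 + (-3)·10 + 15·(-13) = 96 + 4 - 30 - 195 = -125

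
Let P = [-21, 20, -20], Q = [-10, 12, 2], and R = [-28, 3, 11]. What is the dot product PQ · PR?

PQ = Q − P = (11, -8, 22)
PR = R − P = (-7, -17, 31)
PQ · PR = 11·(-7) + (-8)·(-17) + 22·31 = -77 + 136 + 682 = 741

741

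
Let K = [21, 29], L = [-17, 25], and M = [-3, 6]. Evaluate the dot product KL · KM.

KL = L − K = (-38, -4)
KM = M − K = (-24, -23)
KL · KM = (-38)·(-24) + (-4)·(-23) = 912 + 92 = 1004

1004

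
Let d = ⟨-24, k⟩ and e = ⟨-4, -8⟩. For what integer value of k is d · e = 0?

12

d · e = (-24)·(-4) + k·(-8) = 96 - 8k
Set equal to 0: -8k = -96, so k = 12.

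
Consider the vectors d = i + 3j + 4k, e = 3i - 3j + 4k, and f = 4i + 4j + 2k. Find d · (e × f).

e × f:
i: (-3)·2 - 4·4 = -6 - 16 = -22
j: 4·4 - 3·2 = 16 - 6 = 10
k: 3·4 - (-3)·4 = 12 - (-12) = 24
e × f = (-22, 10, 24)
d · (e × f) = 1·(-22) + 3·10 + 4·24 = -22 + 30 + 96 = 104

104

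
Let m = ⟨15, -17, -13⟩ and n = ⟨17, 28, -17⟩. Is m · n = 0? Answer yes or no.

m · n = 15·17 + (-17)·28 + (-13)·(-17) = 255 - 476 + 221 = 0
Zero, so the vectors are orthogonal.

yes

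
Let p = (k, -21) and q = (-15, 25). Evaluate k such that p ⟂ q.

-35

p · q = k·(-15) + (-21)·25 = -525 - 15k
Set equal to 0: -15k = 525, so k = -35.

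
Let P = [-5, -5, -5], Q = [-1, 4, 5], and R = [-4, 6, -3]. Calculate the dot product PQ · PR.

123

PQ = Q − P = (4, 9, 10)
PR = R − P = (1, 11, 2)
PQ · PR = 4·1 + 9·11 + 10·2 = 4 + 99 + 20 = 123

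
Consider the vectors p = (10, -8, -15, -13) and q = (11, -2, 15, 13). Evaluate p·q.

-268

p · q = 10·11 + (-8)·(-2) + (-15)·15 + (-13)·13 = 110 + 16 - 225 - 169 = -268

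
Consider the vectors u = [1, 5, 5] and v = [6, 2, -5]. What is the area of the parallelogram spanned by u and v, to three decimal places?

56.868

i: 5·(-5) - 5·2 = -25 - 10 = -35
j: 5·6 - 1·(-5) = 30 - (-5) = 35
k: 1·2 - 5·6 = 2 - 30 = -28
u × v = (-35, 35, -28)
|u × v| = √((-35)² + 35² + (-28)²) = √3234 ≈ 56.8683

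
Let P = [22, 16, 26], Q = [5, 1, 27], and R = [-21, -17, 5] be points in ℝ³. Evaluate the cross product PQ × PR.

(348, -400, -84)

PQ = (-17, -15, 1)
PR = (-43, -33, -21)
i: (-15)·(-21) - 1·(-33) = 315 - (-33) = 348
j: 1·(-43) - (-17)·(-21) = -43 - 357 = -400
k: (-17)·(-33) - (-15)·(-43) = 561 - 645 = -84
PQ × PR = (348, -400, -84)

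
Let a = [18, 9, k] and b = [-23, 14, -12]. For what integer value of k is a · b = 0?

-24

a · b = 18·(-23) + 9·14 + k·(-12) = -288 - 12k
Set equal to 0: -12k = 288, so k = -24.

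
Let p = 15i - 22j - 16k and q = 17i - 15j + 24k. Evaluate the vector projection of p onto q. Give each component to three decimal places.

p · q = 15·17 + (-22)·(-15) + (-16)·24 = 255 + 330 - 384 = 201
|q|² = 289 + 225 + 576 = 1090
proj_q p = (201/1090) · (17, -15, 24) ≈ (3.135, -2.766, 4.426)

(3.135, -2.766, 4.426)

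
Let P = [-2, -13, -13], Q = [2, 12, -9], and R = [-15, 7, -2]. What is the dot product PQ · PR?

492

PQ = Q − P = (4, 25, 4)
PR = R − P = (-13, 20, 11)
PQ · PR = 4·(-13) + 25·20 + 4·11 = -52 + 500 + 44 = 492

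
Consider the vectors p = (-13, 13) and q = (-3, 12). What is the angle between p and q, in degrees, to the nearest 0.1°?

31.0

p · q = (-13)·(-3) + 13·12 = 39 + 156 = 195
|p|² = 169 + 169 = 338,  |p| = √338 ≈ 18.384776
|q|² = 9 + 144 = 153,  |q| = √153 ≈ 12.369317
cos θ = 195 / (18.384776 · 12.369317) ≈ 0.85749
θ = arccos(0.85749) ≈ 31.0°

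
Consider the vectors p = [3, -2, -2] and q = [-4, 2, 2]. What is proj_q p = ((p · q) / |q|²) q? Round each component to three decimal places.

p · q = 3·(-4) + (-2)·2 + (-2)·2 = -12 - 4 - 4 = -20
|q|² = 16 + 4 + 4 = 24
proj_q p = (-20/24) · (-4, 2, 2) ≈ (3.333, -1.667, -1.667)

(3.333, -1.667, -1.667)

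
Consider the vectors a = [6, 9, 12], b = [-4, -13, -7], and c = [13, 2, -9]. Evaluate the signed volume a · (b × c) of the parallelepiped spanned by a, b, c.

b × c:
i: (-13)·(-9) - (-7)·2 = 117 - (-14) = 131
j: (-7)·13 - (-4)·(-9) = -91 - 36 = -127
k: (-4)·2 - (-13)·13 = -8 - (-169) = 161
b × c = (131, -127, 161)
a · (b × c) = 6·131 + 9·(-127) + 12·161 = 786 - 1143 + 1932 = 1575

1575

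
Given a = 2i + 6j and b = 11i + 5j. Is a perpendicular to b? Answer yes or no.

no

a · b = 2·11 + 6·5 = 22 + 30 = 52
Nonzero, so the vectors are not orthogonal.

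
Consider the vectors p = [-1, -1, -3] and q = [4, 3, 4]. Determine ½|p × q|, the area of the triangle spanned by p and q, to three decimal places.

i: (-1)·4 - (-3)·3 = -4 - (-9) = 5
j: (-3)·4 - (-1)·4 = -12 - (-4) = -8
k: (-1)·3 - (-1)·4 = -3 - (-4) = 1
p × q = (5, -8, 1)
|p × q| = √(5² + (-8)² + 1²) = √90 ≈ 9.4868
area = ½ · 9.4868 ≈ 4.743

4.743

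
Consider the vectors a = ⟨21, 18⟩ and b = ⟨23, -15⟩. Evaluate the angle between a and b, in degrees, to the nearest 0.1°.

73.7

a · b = 21·23 + 18·(-15) = 483 - 270 = 213
|a|² = 441 + 324 = 765,  |a| = √765 ≈ 27.658633
|b|² = 529 + 225 = 754,  |b| = √754 ≈ 27.459060
cos θ = 213 / (27.658633 · 27.459060) ≈ 0.28046
θ = arccos(0.28046) ≈ 73.7°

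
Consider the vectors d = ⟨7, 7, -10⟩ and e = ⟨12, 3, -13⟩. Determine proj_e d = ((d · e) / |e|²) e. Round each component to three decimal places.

(8.758, 2.189, -9.488)

d · e = 7·12 + 7·3 + (-10)·(-13) = 84 + 21 + 130 = 235
|e|² = 144 + 9 + 169 = 322
proj_e d = (235/322) · (12, 3, -13) ≈ (8.758, 2.189, -9.488)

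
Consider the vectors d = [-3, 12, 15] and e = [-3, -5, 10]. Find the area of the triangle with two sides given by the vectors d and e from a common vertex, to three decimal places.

101.058

i: 12·10 - 15·(-5) = 120 - (-75) = 195
j: 15·(-3) - (-3)·10 = -45 - (-30) = -15
k: (-3)·(-5) - 12·(-3) = 15 - (-36) = 51
d × e = (195, -15, 51)
|d × e| = √(195² + (-15)² + 51²) = √40851 ≈ 202.1163
area = ½ · 202.1163 ≈ 101.058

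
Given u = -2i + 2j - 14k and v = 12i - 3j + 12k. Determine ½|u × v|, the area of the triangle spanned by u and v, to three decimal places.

73.116

i: 2·12 - (-14)·(-3) = 24 - 42 = -18
j: (-14)·12 - (-2)·12 = -168 - (-24) = -144
k: (-2)·(-3) - 2·12 = 6 - 24 = -18
u × v = (-18, -144, -18)
|u × v| = √((-18)² + (-144)² + (-18)²) = √21384 ≈ 146.2327
area = ½ · 146.2327 ≈ 73.116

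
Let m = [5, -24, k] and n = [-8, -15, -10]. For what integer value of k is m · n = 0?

m · n = 5·(-8) + (-24)·(-15) + k·(-10) = 320 - 10k
Set equal to 0: -10k = -320, so k = 32.

32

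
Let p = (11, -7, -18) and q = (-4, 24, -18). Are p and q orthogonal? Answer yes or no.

no

p · q = 11·(-4) + (-7)·24 + (-18)·(-18) = -44 - 168 + 324 = 112
Nonzero, so the vectors are not orthogonal.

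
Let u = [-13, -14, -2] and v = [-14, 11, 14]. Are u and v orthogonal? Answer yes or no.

u · v = (-13)·(-14) + (-14)·11 + (-2)·14 = 182 - 154 - 28 = 0
Zero, so the vectors are orthogonal.

yes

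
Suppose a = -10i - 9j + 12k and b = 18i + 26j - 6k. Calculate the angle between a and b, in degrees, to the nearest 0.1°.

a · b = (-10)·18 + (-9)·26 + 12·(-6) = -180 - 234 - 72 = -486
|a|² = 100 + 81 + 144 = 325,  |a| = √325 ≈ 18.027756
|b|² = 324 + 676 + 36 = 1036,  |b| = √1036 ≈ 32.186954
cos θ = -486 / (18.027756 · 32.186954) ≈ -0.83756
θ = arccos(-0.83756) ≈ 146.9°

146.9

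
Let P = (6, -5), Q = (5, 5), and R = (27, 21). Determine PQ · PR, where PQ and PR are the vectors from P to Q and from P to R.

PQ = Q − P = (-1, 10)
PR = R − P = (21, 26)
PQ · PR = (-1)·21 + 10·26 = -21 + 260 = 239

239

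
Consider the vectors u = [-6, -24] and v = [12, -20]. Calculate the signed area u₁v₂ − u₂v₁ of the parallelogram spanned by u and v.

408

(-6)·(-20) - (-24)·12 = 120 - (-288) = 408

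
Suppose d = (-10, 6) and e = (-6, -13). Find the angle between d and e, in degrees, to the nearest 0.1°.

96.2

d · e = (-10)·(-6) + 6·(-13) = 60 - 78 = -18
|d|² = 100 + 36 = 136,  |d| = √136 ≈ 11.661904
|e|² = 36 + 169 = 205,  |e| = √205 ≈ 14.317821
cos θ = -18 / (11.661904 · 14.317821) ≈ -0.10780
θ = arccos(-0.10780) ≈ 96.2°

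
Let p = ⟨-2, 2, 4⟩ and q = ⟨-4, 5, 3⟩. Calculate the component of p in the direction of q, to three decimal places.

p · q = (-2)·(-4) + 2·5 + 4·3 = 8 + 10 + 12 = 30
|q| = √(16 + 25 + 9) = √50 ≈ 7.0711
comp_q p = 30 / √50 ≈ 4.243

4.243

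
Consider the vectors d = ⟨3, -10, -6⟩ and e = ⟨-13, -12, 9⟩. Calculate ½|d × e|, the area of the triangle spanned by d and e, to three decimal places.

118.744

i: (-10)·9 - (-6)·(-12) = -90 - 72 = -162
j: (-6)·(-13) - 3·9 = 78 - 27 = 51
k: 3·(-12) - (-10)·(-13) = -36 - 130 = -166
d × e = (-162, 51, -166)
|d × e| = √((-162)² + 51² + (-166)²) = √56401 ≈ 237.4889
area = ½ · 237.4889 ≈ 118.744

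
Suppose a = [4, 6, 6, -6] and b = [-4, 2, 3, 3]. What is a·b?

-4

a · b = 4·(-4) + 6·2 + 6·3 + (-6)·3 = -16 + 12 + 18 - 18 = -4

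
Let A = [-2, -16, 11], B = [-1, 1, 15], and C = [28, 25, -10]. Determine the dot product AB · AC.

643

AB = B − A = (1, 17, 4)
AC = C − A = (30, 41, -21)
AB · AC = 1·30 + 17·41 + 4·(-21) = 30 + 697 - 84 = 643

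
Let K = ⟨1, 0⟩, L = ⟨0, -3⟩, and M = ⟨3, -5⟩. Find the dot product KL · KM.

KL = L − K = (-1, -3)
KM = M − K = (2, -5)
KL · KM = (-1)·2 + (-3)·(-5) = -2 + 15 = 13

13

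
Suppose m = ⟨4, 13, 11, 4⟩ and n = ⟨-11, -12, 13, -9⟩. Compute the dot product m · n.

m · n = 4·(-11) + 13·(-12) + 11·13 + 4·(-9) = -44 - 156 + 143 - 36 = -93

-93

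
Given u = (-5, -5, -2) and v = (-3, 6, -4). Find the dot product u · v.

u · v = (-5)·(-3) + (-5)·6 + (-2)·(-4) = 15 - 30 + 8 = -7

-7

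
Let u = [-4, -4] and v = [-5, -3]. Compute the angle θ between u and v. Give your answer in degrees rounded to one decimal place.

u · v = (-4)·(-5) + (-4)·(-3) = 20 + 12 = 32
|u|² = 16 + 16 = 32,  |u| = √32 ≈ 5.656854
|v|² = 25 + 9 = 34,  |v| = √34 ≈ 5.830952
cos θ = 32 / (5.656854 · 5.830952) ≈ 0.97014
θ = arccos(0.97014) ≈ 14.0°

14.0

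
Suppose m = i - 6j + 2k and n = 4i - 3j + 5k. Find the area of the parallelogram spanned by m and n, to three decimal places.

32.031

i: (-6)·5 - 2·(-3) = -30 - (-6) = -24
j: 2·4 - 1·5 = 8 - 5 = 3
k: 1·(-3) - (-6)·4 = -3 - (-24) = 21
m × n = (-24, 3, 21)
|m × n| = √((-24)² + 3² + 21²) = √1026 ≈ 32.0312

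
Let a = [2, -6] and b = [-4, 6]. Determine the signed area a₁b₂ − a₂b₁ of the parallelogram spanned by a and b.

2·6 - (-6)·(-4) = 12 - 24 = -12

-12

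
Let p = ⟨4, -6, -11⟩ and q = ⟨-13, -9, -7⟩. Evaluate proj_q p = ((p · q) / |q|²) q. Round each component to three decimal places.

p · q = 4·(-13) + (-6)·(-9) + (-11)·(-7) = -52 + 54 + 77 = 79
|q|² = 169 + 81 + 49 = 299
proj_q p = (79/299) · (-13, -9, -7) ≈ (-3.435, -2.378, -1.849)

(-3.435, -2.378, -1.849)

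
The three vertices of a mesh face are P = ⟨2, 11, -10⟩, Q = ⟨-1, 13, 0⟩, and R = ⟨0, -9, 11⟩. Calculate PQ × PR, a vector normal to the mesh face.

PQ = (-3, 2, 10)
PR = (-2, -20, 21)
i: 2·21 - 10·(-20) = 42 - (-200) = 242
j: 10·(-2) - (-3)·21 = -20 - (-63) = 43
k: (-3)·(-20) - 2·(-2) = 60 - (-4) = 64
PQ × PR = (242, 43, 64)

(242, 43, 64)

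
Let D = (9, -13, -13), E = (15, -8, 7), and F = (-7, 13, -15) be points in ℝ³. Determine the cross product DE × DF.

DE = (6, 5, 20)
DF = (-16, 26, -2)
i: 5·(-2) - 20·26 = -10 - 520 = -530
j: 20·(-16) - 6·(-2) = -320 - (-12) = -308
k: 6·26 - 5·(-16) = 156 - (-80) = 236
DE × DF = (-530, -308, 236)

(-530, -308, 236)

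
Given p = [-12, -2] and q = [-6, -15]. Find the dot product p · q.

p · q = (-12)·(-6) + (-2)·(-15) = 72 + 30 = 102

102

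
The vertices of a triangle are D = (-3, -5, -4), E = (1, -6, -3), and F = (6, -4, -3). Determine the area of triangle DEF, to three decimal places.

DE = (4, -1, 1),  DF = (9, 1, 1)
i: (-1)·1 - 1·1 = -1 - 1 = -2
j: 1·9 - 4·1 = 9 - 4 = 5
k: 4·1 - (-1)·9 = 4 - (-9) = 13
DE × DF = (-2, 5, 13)
|DE × DF| = √198 ≈ 14.0712
area = ½ · 14.0712 ≈ 7.036

7.036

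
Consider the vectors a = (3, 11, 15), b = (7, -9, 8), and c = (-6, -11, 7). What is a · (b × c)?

b × c:
i: (-9)·7 - 8·(-11) = -63 - (-88) = 25
j: 8·(-6) - 7·7 = -48 - 49 = -97
k: 7·(-11) - (-9)·(-6) = -77 - 54 = -131
b × c = (25, -97, -131)
a · (b × c) = 3·25 + 11·(-97) + 15·(-131) = 75 - 1067 - 1965 = -2957

-2957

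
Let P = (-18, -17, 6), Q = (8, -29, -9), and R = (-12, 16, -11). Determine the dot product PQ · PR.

PQ = Q − P = (26, -12, -15)
PR = R − P = (6, 33, -17)
PQ · PR = 26·6 + (-12)·33 + (-15)·(-17) = 156 - 396 + 255 = 15

15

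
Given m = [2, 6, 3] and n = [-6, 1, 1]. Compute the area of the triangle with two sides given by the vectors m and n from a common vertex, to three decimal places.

21.523

i: 6·1 - 3·1 = 6 - 3 = 3
j: 3·(-6) - 2·1 = -18 - 2 = -20
k: 2·1 - 6·(-6) = 2 - (-36) = 38
m × n = (3, -20, 38)
|m × n| = √(3² + (-20)² + 38²) = √1853 ≈ 43.0465
area = ½ · 43.0465 ≈ 21.523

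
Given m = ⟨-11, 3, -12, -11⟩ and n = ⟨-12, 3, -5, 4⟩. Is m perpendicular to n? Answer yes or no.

m · n = (-11)·(-12) + 3·3 + (-12)·(-5) + (-11)·4 = 132 + 9 + 60 - 44 = 157
Nonzero, so the vectors are not orthogonal.

no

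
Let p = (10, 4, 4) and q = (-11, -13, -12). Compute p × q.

i: 4·(-12) - 4·(-13) = -48 - (-52) = 4
j: 4·(-11) - 10·(-12) = -44 - (-120) = 76
k: 10·(-13) - 4·(-11) = -130 - (-44) = -86
p × q = (4, 76, -86)

(4, 76, -86)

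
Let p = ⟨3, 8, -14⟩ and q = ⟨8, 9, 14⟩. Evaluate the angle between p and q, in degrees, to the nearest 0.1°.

p · q = 3·8 + 8·9 + (-14)·14 = 24 + 72 - 196 = -100
|p|² = 9 + 64 + 196 = 269,  |p| = √269 ≈ 16.401219
|q|² = 64 + 81 + 196 = 341,  |q| = √341 ≈ 18.466185
cos θ = -100 / (16.401219 · 18.466185) ≈ -0.33018
θ = arccos(-0.33018) ≈ 109.3°

109.3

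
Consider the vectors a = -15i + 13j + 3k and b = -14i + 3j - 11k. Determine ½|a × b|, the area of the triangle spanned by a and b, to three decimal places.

i: 13·(-11) - 3·3 = -143 - 9 = -152
j: 3·(-14) - (-15)·(-11) = -42 - 165 = -207
k: (-15)·3 - 13·(-14) = -45 - (-182) = 137
a × b = (-152, -207, 137)
|a × b| = √((-152)² + (-207)² + 137²) = √84722 ≈ 291.0704
area = ½ · 291.0704 ≈ 145.535

145.535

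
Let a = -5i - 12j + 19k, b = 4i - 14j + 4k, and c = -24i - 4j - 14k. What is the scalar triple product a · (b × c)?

-7268

b × c:
i: (-14)·(-14) - 4·(-4) = 196 - (-16) = 212
j: 4·(-24) - 4·(-14) = -96 - (-56) = -40
k: 4·(-4) - (-14)·(-24) = -16 - 336 = -352
b × c = (212, -40, -352)
a · (b × c) = (-5)·212 + (-12)·(-40) + 19·(-352) = -1060 + 480 - 6688 = -7268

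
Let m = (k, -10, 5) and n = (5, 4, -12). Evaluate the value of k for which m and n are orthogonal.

m · n = k·5 + (-10)·4 + 5·(-12) = -100 + 5k
Set equal to 0: 5k = 100, so k = 20.

20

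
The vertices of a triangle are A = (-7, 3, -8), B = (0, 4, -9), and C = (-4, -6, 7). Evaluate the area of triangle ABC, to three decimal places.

63.356

AB = (7, 1, -1),  AC = (3, -9, 15)
i: 1·15 - (-1)·(-9) = 15 - 9 = 6
j: (-1)·3 - 7·15 = -3 - 105 = -108
k: 7·(-9) - 1·3 = -63 - 3 = -66
AB × AC = (6, -108, -66)
|AB × AC| = √16056 ≈ 126.7123
area = ½ · 126.7123 ≈ 63.356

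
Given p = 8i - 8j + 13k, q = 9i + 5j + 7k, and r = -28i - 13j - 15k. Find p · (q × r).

915

q × r:
i: 5·(-15) - 7·(-13) = -75 - (-91) = 16
j: 7·(-28) - 9·(-15) = -196 - (-135) = -61
k: 9·(-13) - 5·(-28) = -117 - (-140) = 23
q × r = (16, -61, 23)
p · (q × r) = 8·16 + (-8)·(-61) + 13·23 = 128 + 488 + 299 = 915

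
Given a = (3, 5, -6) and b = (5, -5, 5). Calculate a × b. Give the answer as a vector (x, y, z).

i: 5·5 - (-6)·(-5) = 25 - 30 = -5
j: (-6)·5 - 3·5 = -30 - 15 = -45
k: 3·(-5) - 5·5 = -15 - 25 = -40
a × b = (-5, -45, -40)

(-5, -45, -40)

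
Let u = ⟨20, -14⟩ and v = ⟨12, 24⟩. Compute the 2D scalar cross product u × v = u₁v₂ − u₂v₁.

648

20·24 - (-14)·12 = 480 - (-168) = 648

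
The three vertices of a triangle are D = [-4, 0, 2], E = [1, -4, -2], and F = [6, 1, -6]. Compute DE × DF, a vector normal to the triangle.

DE = (5, -4, -4)
DF = (10, 1, -8)
i: (-4)·(-8) - (-4)·1 = 32 - (-4) = 36
j: (-4)·10 - 5·(-8) = -40 - (-40) = 0
k: 5·1 - (-4)·10 = 5 - (-40) = 45
DE × DF = (36, 0, 45)

(36, 0, 45)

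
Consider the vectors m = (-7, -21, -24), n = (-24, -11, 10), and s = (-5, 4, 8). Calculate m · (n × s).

n × s:
i: (-11)·8 - 10·4 = -88 - 40 = -128
j: 10·(-5) - (-24)·8 = -50 - (-192) = 142
k: (-24)·4 - (-11)·(-5) = -96 - 55 = -151
n × s = (-128, 142, -151)
m · (n × s) = (-7)·(-128) + (-21)·142 + (-24)·(-151) = 896 - 2982 + 3624 = 1538

1538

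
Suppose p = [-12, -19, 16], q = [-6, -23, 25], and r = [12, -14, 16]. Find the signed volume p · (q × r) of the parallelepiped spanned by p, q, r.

q × r:
i: (-23)·16 - 25·(-14) = -368 - (-350) = -18
j: 25·12 - (-6)·16 = 300 - (-96) = 396
k: (-6)·(-14) - (-23)·12 = 84 - (-276) = 360
q × r = (-18, 396, 360)
p · (q × r) = (-12)·(-18) + (-19)·396 + 16·360 = 216 - 7524 + 5760 = -1548

-1548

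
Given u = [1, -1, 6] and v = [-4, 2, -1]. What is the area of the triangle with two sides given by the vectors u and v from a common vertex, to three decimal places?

12.787

i: (-1)·(-1) - 6·2 = 1 - 12 = -11
j: 6·(-4) - 1·(-1) = -24 - (-1) = -23
k: 1·2 - (-1)·(-4) = 2 - 4 = -2
u × v = (-11, -23, -2)
|u × v| = √((-11)² + (-23)² + (-2)²) = √654 ≈ 25.5734
area = ½ · 25.5734 ≈ 12.787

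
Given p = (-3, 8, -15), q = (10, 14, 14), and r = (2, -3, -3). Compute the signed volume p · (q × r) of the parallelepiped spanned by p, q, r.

1334

q × r:
i: 14·(-3) - 14·(-3) = -42 - (-42) = 0
j: 14·2 - 10·(-3) = 28 - (-30) = 58
k: 10·(-3) - 14·2 = -30 - 28 = -58
q × r = (0, 58, -58)
p · (q × r) = (-3)·0 + 8·58 + (-15)·(-58) = 0 + 464 + 870 = 1334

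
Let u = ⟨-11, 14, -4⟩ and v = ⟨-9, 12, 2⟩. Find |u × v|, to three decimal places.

95.791

i: 14·2 - (-4)·12 = 28 - (-48) = 76
j: (-4)·(-9) - (-11)·2 = 36 - (-22) = 58
k: (-11)·12 - 14·(-9) = -132 - (-126) = -6
u × v = (76, 58, -6)
|u × v| = √(76² + 58² + (-6)²) = √9176 ≈ 95.7914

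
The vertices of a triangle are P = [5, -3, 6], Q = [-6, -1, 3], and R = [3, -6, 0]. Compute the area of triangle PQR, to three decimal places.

PQ = (-11, 2, -3),  PR = (-2, -3, -6)
i: 2·(-6) - (-3)·(-3) = -12 - 9 = -21
j: (-3)·(-2) - (-11)·(-6) = 6 - 66 = -60
k: (-11)·(-3) - 2·(-2) = 33 - (-4) = 37
PQ × PR = (-21, -60, 37)
|PQ × PR| = √5410 ≈ 73.5527
area = ½ · 73.5527 ≈ 36.776

36.776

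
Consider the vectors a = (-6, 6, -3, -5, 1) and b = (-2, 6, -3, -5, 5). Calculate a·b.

a · b = (-6)·(-2) + 6·6 + (-3)·(-3) + (-5)·(-5) + 1·5 = 12 + 36 + 9 + 25 + 5 = 87

87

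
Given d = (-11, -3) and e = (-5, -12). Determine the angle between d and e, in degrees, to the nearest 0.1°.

52.1

d · e = (-11)·(-5) + (-3)·(-12) = 55 + 36 = 91
|d|² = 121 + 9 = 130,  |d| = √130 ≈ 11.401754
|e|² = 25 + 144 = 169,  |e| = √169 ≈ 13.000000
cos θ = 91 / (11.401754 · 13.000000) ≈ 0.61394
θ = arccos(0.61394) ≈ 52.1°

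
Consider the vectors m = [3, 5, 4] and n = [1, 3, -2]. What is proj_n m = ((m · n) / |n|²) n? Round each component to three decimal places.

m · n = 3·1 + 5·3 + 4·(-2) = 3 + 15 - 8 = 10
|n|² = 1 + 9 + 4 = 14
proj_n m = (10/14) · (1, 3, -2) ≈ (0.714, 2.143, -1.429)

(0.714, 2.143, -1.429)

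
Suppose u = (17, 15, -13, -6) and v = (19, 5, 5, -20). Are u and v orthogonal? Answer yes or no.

u · v = 17·19 + 15·5 + (-13)·5 + (-6)·(-20) = 323 + 75 - 65 + 120 = 453
Nonzero, so the vectors are not orthogonal.

no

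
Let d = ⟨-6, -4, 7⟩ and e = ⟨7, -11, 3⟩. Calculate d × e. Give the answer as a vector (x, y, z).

i: (-4)·3 - 7·(-11) = -12 - (-77) = 65
j: 7·7 - (-6)·3 = 49 - (-18) = 67
k: (-6)·(-11) - (-4)·7 = 66 - (-28) = 94
d × e = (65, 67, 94)

(65, 67, 94)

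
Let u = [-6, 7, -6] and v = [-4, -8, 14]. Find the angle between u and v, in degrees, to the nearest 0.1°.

u · v = (-6)·(-4) + 7·(-8) + (-6)·14 = 24 - 56 - 84 = -116
|u|² = 36 + 49 + 36 = 121,  |u| = √121 ≈ 11.000000
|v|² = 16 + 64 + 196 = 276,  |v| = √276 ≈ 16.613248
cos θ = -116 / (11.000000 · 16.613248) ≈ -0.63476
θ = arccos(-0.63476) ≈ 129.4°

129.4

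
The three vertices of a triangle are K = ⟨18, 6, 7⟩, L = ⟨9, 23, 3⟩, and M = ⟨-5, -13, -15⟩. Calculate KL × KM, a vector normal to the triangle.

(-450, -106, 562)

KL = (-9, 17, -4)
KM = (-23, -19, -22)
i: 17·(-22) - (-4)·(-19) = -374 - 76 = -450
j: (-4)·(-23) - (-9)·(-22) = 92 - 198 = -106
k: (-9)·(-19) - 17·(-23) = 171 - (-391) = 562
KL × KM = (-450, -106, 562)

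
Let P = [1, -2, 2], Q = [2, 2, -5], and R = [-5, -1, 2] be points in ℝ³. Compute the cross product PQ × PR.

(7, 42, 25)

PQ = (1, 4, -7)
PR = (-6, 1, 0)
i: 4·0 - (-7)·1 = 0 - (-7) = 7
j: (-7)·(-6) - 1·0 = 42 - 0 = 42
k: 1·1 - 4·(-6) = 1 - (-24) = 25
PQ × PR = (7, 42, 25)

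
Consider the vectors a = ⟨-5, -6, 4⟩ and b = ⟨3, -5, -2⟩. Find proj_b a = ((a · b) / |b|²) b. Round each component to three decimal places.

a · b = (-5)·3 + (-6)·(-5) + 4·(-2) = -15 + 30 - 8 = 7
|b|² = 9 + 25 + 4 = 38
proj_b a = (7/38) · (3, -5, -2) ≈ (0.553, -0.921, -0.368)

(0.553, -0.921, -0.368)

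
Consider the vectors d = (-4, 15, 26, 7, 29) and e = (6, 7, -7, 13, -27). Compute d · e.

-793

d · e = (-4)·6 + 15·7 + 26·(-7) + 7·13 + 29·(-27) = -24 + 105 - 182 + 91 - 783 = -793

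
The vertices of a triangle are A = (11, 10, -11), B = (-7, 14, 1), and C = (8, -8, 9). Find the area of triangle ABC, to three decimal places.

276.355

AB = (-18, 4, 12),  AC = (-3, -18, 20)
i: 4·20 - 12·(-18) = 80 - (-216) = 296
j: 12·(-3) - (-18)·20 = -36 - (-360) = 324
k: (-18)·(-18) - 4·(-3) = 324 - (-12) = 336
AB × AC = (296, 324, 336)
|AB × AC| = √305488 ≈ 552.7097
area = ½ · 552.7097 ≈ 276.355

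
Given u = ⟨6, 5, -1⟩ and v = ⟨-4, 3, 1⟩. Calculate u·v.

u · v = 6·(-4) + 5·3 + (-1)·1 = -24 + 15 - 1 = -10

-10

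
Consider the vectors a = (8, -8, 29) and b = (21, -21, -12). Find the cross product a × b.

i: (-8)·(-12) - 29·(-21) = 96 - (-609) = 705
j: 29·21 - 8·(-12) = 609 - (-96) = 705
k: 8·(-21) - (-8)·21 = -168 - (-168) = 0
a × b = (705, 705, 0)

(705, 705, 0)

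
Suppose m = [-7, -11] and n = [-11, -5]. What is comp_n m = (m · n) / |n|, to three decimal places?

10.924

m · n = (-7)·(-11) + (-11)·(-5) = 77 + 55 = 132
|n| = √(121 + 25) = √146 ≈ 12.0830
comp_n m = 132 / √146 ≈ 10.924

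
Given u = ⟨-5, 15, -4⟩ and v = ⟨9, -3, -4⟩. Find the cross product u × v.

i: 15·(-4) - (-4)·(-3) = -60 - 12 = -72
j: (-4)·9 - (-5)·(-4) = -36 - 20 = -56
k: (-5)·(-3) - 15·9 = 15 - 135 = -120
u × v = (-72, -56, -120)

(-72, -56, -120)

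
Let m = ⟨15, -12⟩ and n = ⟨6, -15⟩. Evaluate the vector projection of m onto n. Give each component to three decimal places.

m · n = 15·6 + (-12)·(-15) = 90 + 180 = 270
|n|² = 36 + 225 = 261
proj_n m = (270/261) · (6, -15) ≈ (6.207, -15.517)

(6.207, -15.517)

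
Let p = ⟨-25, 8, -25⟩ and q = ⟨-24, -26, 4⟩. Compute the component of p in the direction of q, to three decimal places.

8.200

p · q = (-25)·(-24) + 8·(-26) + (-25)·4 = 600 - 208 - 100 = 292
|q| = √(576 + 676 + 16) = √1268 ≈ 35.6090
comp_q p = 292 / √1268 ≈ 8.200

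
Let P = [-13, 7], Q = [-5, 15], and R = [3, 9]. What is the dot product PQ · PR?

144

PQ = Q − P = (8, 8)
PR = R − P = (16, 2)
PQ · PR = 8·16 + 8·2 = 128 + 16 = 144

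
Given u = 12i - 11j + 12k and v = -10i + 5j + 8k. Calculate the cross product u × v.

(-148, -216, -50)

i: (-11)·8 - 12·5 = -88 - 60 = -148
j: 12·(-10) - 12·8 = -120 - 96 = -216
k: 12·5 - (-11)·(-10) = 60 - 110 = -50
u × v = (-148, -216, -50)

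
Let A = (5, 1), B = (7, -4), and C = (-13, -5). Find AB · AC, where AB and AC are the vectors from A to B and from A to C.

AB = B − A = (2, -5)
AC = C − A = (-18, -6)
AB · AC = 2·(-18) + (-5)·(-6) = -36 + 30 = -6

-6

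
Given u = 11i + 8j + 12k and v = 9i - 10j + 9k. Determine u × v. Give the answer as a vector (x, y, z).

i: 8·9 - 12·(-10) = 72 - (-120) = 192
j: 12·9 - 11·9 = 108 - 99 = 9
k: 11·(-10) - 8·9 = -110 - 72 = -182
u × v = (192, 9, -182)

(192, 9, -182)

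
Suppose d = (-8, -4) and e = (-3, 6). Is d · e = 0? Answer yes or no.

yes

d · e = (-8)·(-3) + (-4)·6 = 24 - 24 = 0
Zero, so the vectors are orthogonal.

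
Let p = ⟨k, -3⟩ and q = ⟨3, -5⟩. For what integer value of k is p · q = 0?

-5

p · q = k·3 + (-3)·(-5) = 15 + 3k
Set equal to 0: 3k = -15, so k = -5.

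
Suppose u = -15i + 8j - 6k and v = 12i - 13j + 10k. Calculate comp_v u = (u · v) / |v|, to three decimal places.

u · v = (-15)·12 + 8·(-13) + (-6)·10 = -180 - 104 - 60 = -344
|v| = √(144 + 169 + 100) = √413 ≈ 20.3224
comp_v u = -344 / √413 ≈ -16.927

-16.927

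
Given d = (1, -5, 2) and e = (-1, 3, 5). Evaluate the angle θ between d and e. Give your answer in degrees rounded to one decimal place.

100.7

d · e = 1·(-1) + (-5)·3 + 2·5 = -1 - 15 + 10 = -6
|d|² = 1 + 25 + 4 = 30,  |d| = √30 ≈ 5.477226
|e|² = 1 + 9 + 25 = 35,  |e| = √35 ≈ 5.916080
cos θ = -6 / (5.477226 · 5.916080) ≈ -0.18516
θ = arccos(-0.18516) ≈ 100.7°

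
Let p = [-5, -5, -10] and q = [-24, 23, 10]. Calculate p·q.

p · q = (-5)·(-24) + (-5)·23 + (-10)·10 = 120 - 115 - 100 = -95

-95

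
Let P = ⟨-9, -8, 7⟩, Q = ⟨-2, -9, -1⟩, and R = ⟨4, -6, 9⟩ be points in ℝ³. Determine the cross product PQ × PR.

(14, -118, 27)

PQ = (7, -1, -8)
PR = (13, 2, 2)
i: (-1)·2 - (-8)·2 = -2 - (-16) = 14
j: (-8)·13 - 7·2 = -104 - 14 = -118
k: 7·2 - (-1)·13 = 14 - (-13) = 27
PQ × PR = (14, -118, 27)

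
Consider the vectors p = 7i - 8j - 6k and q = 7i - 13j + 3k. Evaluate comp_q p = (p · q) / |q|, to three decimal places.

8.960

p · q = 7·7 + (-8)·(-13) + (-6)·3 = 49 + 104 - 18 = 135
|q| = √(49 + 169 + 9) = √227 ≈ 15.0665
comp_q p = 135 / √227 ≈ 8.960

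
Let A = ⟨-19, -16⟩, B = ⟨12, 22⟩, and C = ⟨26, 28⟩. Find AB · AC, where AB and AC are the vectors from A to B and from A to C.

AB = B − A = (31, 38)
AC = C − A = (45, 44)
AB · AC = 31·45 + 38·44 = 1395 + 1672 = 3067

3067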